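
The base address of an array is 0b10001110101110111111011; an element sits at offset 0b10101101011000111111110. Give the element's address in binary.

0b100111100000111111111001

Add column by column in base 2, right to left:
  1+0 = 1
  1+1 = 0 carry 1
  0+1+1 = 0 carry 1
  1+1+1 = 1 carry 1
  1+1+1 = 1 carry 1
  1+1+1 = 1 carry 1
  1+1+1 = 1 carry 1
  1+1+1 = 1 carry 1
  1+1+1 = 1 carry 1
  0+0+1 = 1
  1+0 = 1
  1+0 = 1
  1+1 = 0 carry 1
  0+1+1 = 0 carry 1
  1+0+1 = 0 carry 1
  0+1+1 = 0 carry 1
  1+0+1 = 0 carry 1
  1+1+1 = 1 carry 1
  1+1+1 = 1 carry 1
  0+0+1 = 1
  0+1 = 1
  0+0 = 0
  1+1 = 0 carry 1
  final carry 1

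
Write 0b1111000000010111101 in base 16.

0x780BD

Group the bits into nibbles: 0111 1000 0000 1011 1101 → 780BD.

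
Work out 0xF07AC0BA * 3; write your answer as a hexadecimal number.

0x2D170422E

Multiply each base-16 digit by 3, carrying:
  A×3 = 30 → write E carry 1
  B×3+1 = 34 → write 2 carry 2
  0×3+2 = 2 → write 2
  C×3 = 36 → write 4 carry 2
  A×3+2 = 32 → write 0 carry 2
  7×3+2 = 23 → write 7 carry 1
  0×3+1 = 1 → write 1
  F×3 = 45 → write D carry 2
  remaining carry: 2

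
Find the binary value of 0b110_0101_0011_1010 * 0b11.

0b10010111110101110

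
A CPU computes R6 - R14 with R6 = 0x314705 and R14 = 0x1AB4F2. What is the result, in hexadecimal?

0x169213

Subtract column by column in base 16:
  5-2 → 3
  0-F → 1 (borrow)
  7-4-1 → 2
  4-B → 9 (borrow)
  1-A-1 → 6 (borrow)
  3-1-1 → 1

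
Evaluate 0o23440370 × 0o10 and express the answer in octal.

0o234403700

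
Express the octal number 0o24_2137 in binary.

0b10100010001011111

Each octal digit is 3 bits: 2=010 4=100 2=010 1=001 3=011 7=111.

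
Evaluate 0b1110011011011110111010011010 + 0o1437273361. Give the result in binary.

0b11010111010110110010110001011

0o1437273361 = 0b1100011111010111011011110001 in binary.
Add column by column in base 2, right to left:
  0+1 = 1
  1+0 = 1
  0+0 = 0
  1+0 = 1
  1+1 = 0 carry 1
  0+1+1 = 0 carry 1
  0+1+1 = 0 carry 1
  1+1+1 = 1 carry 1
  0+0+1 = 1
  1+1 = 0 carry 1
  1+1+1 = 1 carry 1
  1+0+1 = 0 carry 1
  0+1+1 = 0 carry 1
  1+1+1 = 1 carry 1
  1+1+1 = 1 carry 1
  1+0+1 = 0 carry 1
  1+1+1 = 1 carry 1
  0+0+1 = 1
  1+1 = 0 carry 1
  1+1+1 = 1 carry 1
  0+1+1 = 0 carry 1
  1+1+1 = 1 carry 1
  1+1+1 = 1 carry 1
  0+0+1 = 1
  0+0 = 0
  1+0 = 1
  1+1 = 0 carry 1
  1+1+1 = 1 carry 1
  final carry 1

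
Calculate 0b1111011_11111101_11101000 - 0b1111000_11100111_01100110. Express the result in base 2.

Subtract column by column in base 2:
  0-0 → 0
  0-1 → 1 (borrow)
  0-1-1 → 0 (borrow)
  1-0-1 → 0
  0-0 → 0
  1-1 → 0
  1-1 → 0
  1-0 → 1
  1-1 → 0
  0-1 → 1 (borrow)
  1-1-1 → 1 (borrow)
  1-0-1 → 0
  1-0 → 1
  1-1 → 0
  1-1 → 0
  1-1 → 0
  1-0 → 1
  1-0 → 1
  0-0 → 0
  1-1 → 0
  1-1 → 0
  1-1 → 0
  1-1 → 0

0b110001011010000010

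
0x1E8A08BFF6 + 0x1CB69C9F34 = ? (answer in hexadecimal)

0x3B40A55F2A

Add column by column in base 16, right to left:
  6+4 = A
  F+3 = 2 carry 1
  F+F+1 = F carry 1
  B+9+1 = 5 carry 1
  8+C+1 = 5 carry 1
  0+9+1 = A
  A+6 = 0 carry 1
  8+B+1 = 4 carry 1
  E+C+1 = B carry 1
  1+1+1 = 3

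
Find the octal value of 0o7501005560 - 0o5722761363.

0o1556024175

Subtract column by column in base 8:
  0-3 → 5 (borrow)
  6-6-1 → 7 (borrow)
  5-3-1 → 1
  5-1 → 4
  0-6 → 2 (borrow)
  0-7-1 → 0 (borrow)
  1-2-1 → 6 (borrow)
  0-2-1 → 5 (borrow)
  5-7-1 → 5 (borrow)
  7-5-1 → 1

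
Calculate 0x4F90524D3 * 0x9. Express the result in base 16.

0x2CC12E4B6B

Multiply each base-16 digit by 9, carrying:
  3×9 = 27 → write B carry 1
  D×9+1 = 118 → write 6 carry 7
  4×9+7 = 43 → write B carry 2
  2×9+2 = 20 → write 4 carry 1
  5×9+1 = 46 → write E carry 2
  0×9+2 = 2 → write 2
  9×9 = 81 → write 1 carry 5
  F×9+5 = 140 → write C carry 8
  4×9+8 = 44 → write C carry 2
  remaining carry: 2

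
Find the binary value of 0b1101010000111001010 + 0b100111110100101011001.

0b110101000101100100011

Add column by column in base 2, right to left:
  0+1 = 1
  1+0 = 1
  0+0 = 0
  1+1 = 0 carry 1
  0+1+1 = 0 carry 1
  0+0+1 = 1
  1+1 = 0 carry 1
  1+0+1 = 0 carry 1
  1+1+1 = 1 carry 1
  0+0+1 = 1
  0+0 = 0
  0+1 = 1
  0+0 = 0
  1+1 = 0 carry 1
  0+1+1 = 0 carry 1
  1+1+1 = 1 carry 1
  0+1+1 = 0 carry 1
  1+1+1 = 1 carry 1
  1+0+1 = 0 carry 1
  0+0+1 = 1
  0+1 = 1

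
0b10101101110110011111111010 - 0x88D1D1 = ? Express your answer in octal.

0o213513051

0b10101101110110011111111010 = 0o255663772 in octal.
0x88D1D1 = 0o42150721 in octal.
Subtract column by column in base 8:
  2-1 → 1
  7-2 → 5
  7-7 → 0
  3-0 → 3
  6-5 → 1
  6-1 → 5
  5-2 → 3
  5-4 → 1
  2-0 → 2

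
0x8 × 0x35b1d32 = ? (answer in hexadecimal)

Multiply each base-16 digit by 8, carrying:
  2×8 = 16 → write 0 carry 1
  3×8+1 = 25 → write 9 carry 1
  d×8+1 = 105 → write 9 carry 6
  1×8+6 = 14 → write e
  b×8 = 88 → write 8 carry 5
  5×8+5 = 45 → write d carry 2
  3×8+2 = 26 → write a carry 1
  remaining carry: 1

0x1ad8e990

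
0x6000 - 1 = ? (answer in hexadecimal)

0x5FFF

The trailing 3 digits are 0, so subtracting 1 borrows through: they become F and the next digit up decrements.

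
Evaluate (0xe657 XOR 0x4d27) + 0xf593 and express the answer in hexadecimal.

First 0xe657 XOR 0x4d27 = 0xab70.
Add column by column in base 16, right to left:
  0+3 = 3
  7+9 = 0 carry 1
  b+5+1 = 1 carry 1
  a+f+1 = a carry 1
  final carry 1

0x1a103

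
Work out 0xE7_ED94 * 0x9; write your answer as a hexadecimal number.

0x8275A34

Multiply each base-16 digit by 9, carrying:
  4×9 = 36 → write 4 carry 2
  9×9+2 = 83 → write 3 carry 5
  D×9+5 = 122 → write A carry 7
  E×9+7 = 133 → write 5 carry 8
  7×9+8 = 71 → write 7 carry 4
  E×9+4 = 130 → write 2 carry 8
  remaining carry: 8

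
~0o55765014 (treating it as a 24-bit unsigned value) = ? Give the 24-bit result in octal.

0o22012763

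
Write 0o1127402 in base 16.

0x4AF02

Each octal digit is 3 bits: 1=001 1=001 2=010 7=111 4=100 0=000 2=010.
Group the bits into nibbles: 0100 1010 1111 0000 0010 → 4AF02.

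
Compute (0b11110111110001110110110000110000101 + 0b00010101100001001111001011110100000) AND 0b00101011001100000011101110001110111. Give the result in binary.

Add column by column in base 2, right to left:
  1+0 = 1
  0+0 = 0
  1+0 = 1
  0+0 = 0
  0+0 = 0
  0+1 = 1
  0+0 = 0
  1+1 = 0 carry 1
  1+1+1 = 1 carry 1
  0+1+1 = 0 carry 1
  0+1+1 = 0 carry 1
  0+0+1 = 1
  0+1 = 1
  1+0 = 1
  1+0 = 1
  0+1 = 1
  1+1 = 0 carry 1
  1+1+1 = 1 carry 1
  0+1+1 = 0 carry 1
  1+0+1 = 0 carry 1
  1+0+1 = 0 carry 1
  1+1+1 = 1 carry 1
  0+0+1 = 1
  0+0 = 0
  0+0 = 0
  1+0 = 1
  1+1 = 0 carry 1
  1+1+1 = 1 carry 1
  1+0+1 = 0 carry 1
  1+1+1 = 1 carry 1
  0+0+1 = 1
  1+1 = 0 carry 1
  1+0+1 = 0 carry 1
  1+0+1 = 0 carry 1
  1+0+1 = 0 carry 1
  final carry 1
Sum = 0b100001101010011000101111100100100101; now AND with 0b00101011001100000011101110001110111:
  100001101010011000101111100100100101
& 000101011001100000011101110001110111
= 000001001000000000001101100000100101

0b1001000000000001101100000100101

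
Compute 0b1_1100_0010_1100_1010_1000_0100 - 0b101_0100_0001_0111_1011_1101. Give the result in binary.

0b1011011101011001011000111

Subtract column by column in base 2:
  0-1 → 1 (borrow)
  0-0-1 → 1 (borrow)
  1-1-1 → 1 (borrow)
  0-1-1 → 0 (borrow)
  0-1-1 → 0 (borrow)
  0-1-1 → 0 (borrow)
  0-0-1 → 1 (borrow)
  1-1-1 → 1 (borrow)
  0-1-1 → 0 (borrow)
  1-1-1 → 1 (borrow)
  0-1-1 → 0 (borrow)
  1-0-1 → 0
  0-1 → 1 (borrow)
  0-0-1 → 1 (borrow)
  1-0-1 → 0
  1-0 → 1
  0-0 → 0
  1-0 → 1
  0-1 → 1 (borrow)
  0-0-1 → 1 (borrow)
  0-1-1 → 0 (borrow)
  0-0-1 → 1 (borrow)
  1-1-1 → 1 (borrow)
  1-0-1 → 0
  1-0 → 1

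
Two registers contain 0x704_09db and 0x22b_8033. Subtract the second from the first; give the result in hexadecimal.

0x4d889a8

Subtract column by column in base 16:
  b-3 → 8
  d-3 → a
  9-0 → 9
  0-8 → 8 (borrow)
  4-b-1 → 8 (borrow)
  0-2-1 → d (borrow)
  7-2-1 → 4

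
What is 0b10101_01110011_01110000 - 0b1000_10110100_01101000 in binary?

Subtract column by column in base 2:
  0-0 → 0
  0-0 → 0
  0-0 → 0
  0-1 → 1 (borrow)
  1-0-1 → 0
  1-1 → 0
  1-1 → 0
  0-0 → 0
  1-0 → 1
  1-0 → 1
  0-1 → 1 (borrow)
  0-0-1 → 1 (borrow)
  1-1-1 → 1 (borrow)
  1-1-1 → 1 (borrow)
  1-0-1 → 0
  0-1 → 1 (borrow)
  1-0-1 → 0
  0-0 → 0
  1-0 → 1
  0-1 → 1 (borrow)
  1-0-1 → 0

0b11001011111100001000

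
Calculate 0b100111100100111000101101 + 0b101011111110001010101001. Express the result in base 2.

0b1010011100011000011010110

Add column by column in base 2, right to left:
  1+1 = 0 carry 1
  0+0+1 = 1
  1+0 = 1
  1+1 = 0 carry 1
  0+0+1 = 1
  1+1 = 0 carry 1
  0+0+1 = 1
  0+1 = 1
  0+0 = 0
  1+1 = 0 carry 1
  1+0+1 = 0 carry 1
  1+0+1 = 0 carry 1
  0+0+1 = 1
  0+1 = 1
  1+1 = 0 carry 1
  0+1+1 = 0 carry 1
  0+1+1 = 0 carry 1
  1+1+1 = 1 carry 1
  1+1+1 = 1 carry 1
  1+1+1 = 1 carry 1
  1+0+1 = 0 carry 1
  0+1+1 = 0 carry 1
  0+0+1 = 1
  1+1 = 0 carry 1
  final carry 1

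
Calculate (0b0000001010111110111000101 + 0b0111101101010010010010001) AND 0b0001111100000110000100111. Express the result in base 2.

Add column by column in base 2, right to left:
  1+1 = 0 carry 1
  0+0+1 = 1
  1+0 = 1
  0+0 = 0
  0+1 = 1
  0+0 = 0
  1+0 = 1
  1+1 = 0 carry 1
  1+0+1 = 0 carry 1
  0+0+1 = 1
  1+1 = 0 carry 1
  1+0+1 = 0 carry 1
  1+0+1 = 0 carry 1
  1+1+1 = 1 carry 1
  1+0+1 = 0 carry 1
  0+1+1 = 0 carry 1
  1+0+1 = 0 carry 1
  0+1+1 = 0 carry 1
  1+1+1 = 1 carry 1
  0+0+1 = 1
  0+1 = 1
  0+1 = 1
  0+1 = 1
  0+1 = 1
Sum = 0b111111000010001001010110; now AND with 0b0001111100000110000100111:
  0111111000010001001010110
& 0001111100000110000100111
= 0001111000000000000000110

0b1111000000000000000110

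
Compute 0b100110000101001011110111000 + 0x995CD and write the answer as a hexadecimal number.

0b100110000101001011110111000 = 0x4C297B8 in hexadecimal.
Add column by column in base 16, right to left:
  8+D = 5 carry 1
  B+C+1 = 8 carry 1
  7+5+1 = D
  9+9 = 2 carry 1
  2+9+1 = C
  C+0 = C
  4+0 = 4

0x4CC2D85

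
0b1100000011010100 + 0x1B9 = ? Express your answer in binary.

0b1100001010001101

0x1B9 = 0b110111001 in binary.
Add column by column in base 2, right to left:
  0+1 = 1
  0+0 = 0
  1+0 = 1
  0+1 = 1
  1+1 = 0 carry 1
  0+1+1 = 0 carry 1
  1+0+1 = 0 carry 1
  1+1+1 = 1 carry 1
  0+1+1 = 0 carry 1
  0+0+1 = 1
  0+0 = 0
  0+0 = 0
  0+0 = 0
  0+0 = 0
  1+0 = 1
  1+0 = 1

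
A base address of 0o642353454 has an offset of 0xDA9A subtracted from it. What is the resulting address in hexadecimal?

0o642353454 = 0x689D72C in hexadecimal.
Subtract column by column in base 16:
  C-A → 2
  2-9 → 9 (borrow)
  7-A-1 → C (borrow)
  D-D-1 → F (borrow)
  9-0-1 → 8
  8-0 → 8
  6-0 → 6

0x688FC92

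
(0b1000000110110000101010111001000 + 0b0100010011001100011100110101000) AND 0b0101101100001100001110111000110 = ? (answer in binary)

0b100001000001100000110101000000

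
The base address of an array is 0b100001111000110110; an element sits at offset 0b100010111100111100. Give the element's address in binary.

Add column by column in base 2, right to left:
  0+0 = 0
  1+0 = 1
  1+1 = 0 carry 1
  0+1+1 = 0 carry 1
  1+1+1 = 1 carry 1
  1+1+1 = 1 carry 1
  0+0+1 = 1
  0+0 = 0
  0+1 = 1
  1+1 = 0 carry 1
  1+1+1 = 1 carry 1
  1+1+1 = 1 carry 1
  1+0+1 = 0 carry 1
  0+1+1 = 0 carry 1
  0+0+1 = 1
  0+0 = 0
  0+0 = 0
  1+1 = 0 carry 1
  final carry 1

0b1000100110101110010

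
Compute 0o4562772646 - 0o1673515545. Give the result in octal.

0o2667255101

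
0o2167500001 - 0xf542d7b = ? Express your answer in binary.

0o2167500001 = 0b10001110111101000000000000001 in binary.
0xf542d7b = 0b1111010101000010110101111011 in binary.
Subtract column by column in base 2:
  1-1 → 0
  0-1 → 1 (borrow)
  0-0-1 → 1 (borrow)
  0-1-1 → 0 (borrow)
  0-1-1 → 0 (borrow)
  0-1-1 → 0 (borrow)
  0-1-1 → 0 (borrow)
  0-0-1 → 1 (borrow)
  0-1-1 → 0 (borrow)
  0-0-1 → 1 (borrow)
  0-1-1 → 0 (borrow)
  0-1-1 → 0 (borrow)
  0-0-1 → 1 (borrow)
  0-1-1 → 0 (borrow)
  0-0-1 → 1 (borrow)
  1-0-1 → 0
  0-0 → 0
  1-0 → 1
  1-1 → 0
  1-0 → 1
  1-1 → 0
  0-0 → 0
  1-1 → 0
  1-0 → 1
  1-1 → 0
  0-1 → 1 (borrow)
  0-1-1 → 0 (borrow)
  0-1-1 → 0 (borrow)
  1-0-1 → 0

0b10100010100101001010000110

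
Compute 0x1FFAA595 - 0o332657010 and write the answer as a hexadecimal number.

0x1C8F478D

0o332657010 = 0x36B5E08 in hexadecimal.
Subtract column by column in base 16:
  5-8 → D (borrow)
  9-0-1 → 8
  5-E → 7 (borrow)
  A-5-1 → 4
  A-B → F (borrow)
  F-6-1 → 8
  F-3 → C
  1-0 → 1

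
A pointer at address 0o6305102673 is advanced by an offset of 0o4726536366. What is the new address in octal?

Add column by column in base 8, right to left:
  3+6 = 1 carry 1
  7+6+1 = 6 carry 1
  6+3+1 = 2 carry 1
  2+6+1 = 1 carry 1
  0+3+1 = 4
  1+5 = 6
  5+6 = 3 carry 1
  0+2+1 = 3
  3+7 = 2 carry 1
  6+4+1 = 3 carry 1
  final carry 1

0o13233641261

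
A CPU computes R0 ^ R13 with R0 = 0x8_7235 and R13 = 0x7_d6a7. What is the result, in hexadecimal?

0xfa492

XOR each hex digit independently (no carries):
  8^7=f, 7^d=a, 2^6=4, 3^a=9, 5^7=2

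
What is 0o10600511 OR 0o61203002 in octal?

0o71603513

OR each oct digit independently (no carries):
  1|6=7, 0|1=1, 6|2=6, 0|0=0, 0|3=3, 5|0=5, 1|0=1, 1|2=3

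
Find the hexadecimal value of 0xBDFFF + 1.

The trailing 3 digits are F (max in base 16), so adding 1 cascades: they roll to 0 and the next digit up increments.

0xBE000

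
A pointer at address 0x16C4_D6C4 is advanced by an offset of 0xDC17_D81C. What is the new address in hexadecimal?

Add column by column in base 16, right to left:
  4+C = 0 carry 1
  C+1+1 = E
  6+8 = E
  D+D = A carry 1
  4+7+1 = C
  C+1 = D
  6+C = 2 carry 1
  1+D+1 = F

0xF2DCAEE0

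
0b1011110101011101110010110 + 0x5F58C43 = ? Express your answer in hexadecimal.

0x77047D9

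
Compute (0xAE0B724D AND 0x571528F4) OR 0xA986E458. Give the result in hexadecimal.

0xAF87E45C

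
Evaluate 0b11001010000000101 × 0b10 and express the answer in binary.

0b110010100000001010

Multiply each base-2 digit by 2, carrying:
  1×2 = 2 → write 0 carry 1
  0×2+1 = 1 → write 1
  1×2 = 2 → write 0 carry 1
  0×2+1 = 1 → write 1
  0×2 = 0 → write 0
  0×2 = 0 → write 0
  0×2 = 0 → write 0
  0×2 = 0 → write 0
  0×2 = 0 → write 0
  0×2 = 0 → write 0
  1×2 = 2 → write 0 carry 1
  0×2+1 = 1 → write 1
  1×2 = 2 → write 0 carry 1
  0×2+1 = 1 → write 1
  0×2 = 0 → write 0
  1×2 = 2 → write 0 carry 1
  1×2+1 = 3 → write 1 carry 1
  remaining carry: 1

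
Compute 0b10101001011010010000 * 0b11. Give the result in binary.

Multiply each base-2 digit by 3, carrying:
  0×3 = 0 → write 0
  0×3 = 0 → write 0
  0×3 = 0 → write 0
  0×3 = 0 → write 0
  1×3 = 3 → write 1 carry 1
  0×3+1 = 1 → write 1
  0×3 = 0 → write 0
  1×3 = 3 → write 1 carry 1
  0×3+1 = 1 → write 1
  1×3 = 3 → write 1 carry 1
  1×3+1 = 4 → write 0 carry 2
  0×3+2 = 2 → write 0 carry 1
  1×3+1 = 4 → write 0 carry 2
  0×3+2 = 2 → write 0 carry 1
  0×3+1 = 1 → write 1
  1×3 = 3 → write 1 carry 1
  0×3+1 = 1 → write 1
  1×3 = 3 → write 1 carry 1
  0×3+1 = 1 → write 1
  1×3 = 3 → write 1 carry 1
  remaining carry: 1

0b111111100001110110000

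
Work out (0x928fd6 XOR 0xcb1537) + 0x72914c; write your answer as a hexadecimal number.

First 0x928fd6 XOR 0xcb1537 = 0x599ae1.
Add column by column in base 16, right to left:
  1+c = d
  e+4 = 2 carry 1
  a+1+1 = c
  9+9 = 2 carry 1
  9+2+1 = c
  5+7 = c

0xcc2c2d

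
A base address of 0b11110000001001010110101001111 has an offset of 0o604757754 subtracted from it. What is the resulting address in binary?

0b10111111100001100110101100011

0o604757754 = 0b110000100111101111111101100 in binary.
Subtract column by column in base 2:
  1-0 → 1
  1-0 → 1
  1-1 → 0
  1-1 → 0
  0-0 → 0
  0-1 → 1 (borrow)
  1-1-1 → 1 (borrow)
  0-1-1 → 0 (borrow)
  1-1-1 → 1 (borrow)
  0-1-1 → 0 (borrow)
  1-1-1 → 1 (borrow)
  1-1-1 → 1 (borrow)
  0-1-1 → 0 (borrow)
  1-0-1 → 0
  0-1 → 1 (borrow)
  1-1-1 → 1 (borrow)
  0-1-1 → 0 (borrow)
  0-1-1 → 0 (borrow)
  1-0-1 → 0
  0-0 → 0
  0-1 → 1 (borrow)
  0-0-1 → 1 (borrow)
  0-0-1 → 1 (borrow)
  0-0-1 → 1 (borrow)
  0-0-1 → 1 (borrow)
  1-1-1 → 1 (borrow)
  1-1-1 → 1 (borrow)
  1-0-1 → 0
  1-0 → 1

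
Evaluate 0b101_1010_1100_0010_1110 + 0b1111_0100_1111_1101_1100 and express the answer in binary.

Add column by column in base 2, right to left:
  0+0 = 0
  1+0 = 1
  1+1 = 0 carry 1
  1+1+1 = 1 carry 1
  0+1+1 = 0 carry 1
  1+0+1 = 0 carry 1
  0+1+1 = 0 carry 1
  0+1+1 = 0 carry 1
  0+1+1 = 0 carry 1
  0+1+1 = 0 carry 1
  1+1+1 = 1 carry 1
  1+1+1 = 1 carry 1
  0+0+1 = 1
  1+0 = 1
  0+1 = 1
  1+0 = 1
  1+1 = 0 carry 1
  0+1+1 = 0 carry 1
  1+1+1 = 1 carry 1
  0+1+1 = 0 carry 1
  final carry 1

0b101001111110000001010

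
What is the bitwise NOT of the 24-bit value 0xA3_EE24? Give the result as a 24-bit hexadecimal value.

Each hex digit d becomes F−d:
  A→5, 3→C, E→1, E→1, 2→D, 4→B

0x5C11DB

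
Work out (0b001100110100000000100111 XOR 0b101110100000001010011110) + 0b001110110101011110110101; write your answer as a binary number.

First 0b001100110100000000100111 XOR 0b101110100000001010011110 = 0b100010010100001010111001.
Add column by column in base 2, right to left:
  1+1 = 0 carry 1
  0+0+1 = 1
  0+1 = 1
  1+0 = 1
  1+1 = 0 carry 1
  1+1+1 = 1 carry 1
  0+0+1 = 1
  1+1 = 0 carry 1
  0+1+1 = 0 carry 1
  1+1+1 = 1 carry 1
  0+1+1 = 0 carry 1
  0+0+1 = 1
  0+1 = 1
  0+0 = 0
  1+1 = 0 carry 1
  0+0+1 = 1
  1+1 = 0 carry 1
  0+1+1 = 0 carry 1
  0+0+1 = 1
  1+1 = 0 carry 1
  0+1+1 = 0 carry 1
  0+1+1 = 0 carry 1
  0+0+1 = 1
  1+0 = 1

0b110001001001101001101110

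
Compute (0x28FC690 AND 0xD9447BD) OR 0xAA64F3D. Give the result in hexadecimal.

0xAA64FBD

0x28FC690 AND 0xD9447BD = 0x0844690.
Then OR with 0xAA64F3D.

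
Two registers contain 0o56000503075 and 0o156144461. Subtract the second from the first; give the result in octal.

0o55622336414

Subtract column by column in base 8:
  5-1 → 4
  7-6 → 1
  0-4 → 4 (borrow)
  3-4-1 → 6 (borrow)
  0-4-1 → 3 (borrow)
  5-1-1 → 3
  0-6 → 2 (borrow)
  0-5-1 → 2 (borrow)
  0-1-1 → 6 (borrow)
  6-0-1 → 5
  5-0 → 5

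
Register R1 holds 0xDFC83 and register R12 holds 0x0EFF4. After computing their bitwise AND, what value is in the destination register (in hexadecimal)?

0x0EC80

AND each hex digit independently (no carries):
  D&0=0, F&E=E, C&F=C, 8&F=8, 3&4=0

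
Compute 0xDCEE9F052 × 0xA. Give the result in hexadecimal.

Multiply each base-16 digit by 10, carrying:
  2×10 = 20 → write 4 carry 1
  5×10+1 = 51 → write 3 carry 3
  0×10+3 = 3 → write 3
  F×10 = 150 → write 6 carry 9
  9×10+9 = 99 → write 3 carry 6
  E×10+6 = 146 → write 2 carry 9
  E×10+9 = 149 → write 5 carry 9
  C×10+9 = 129 → write 1 carry 8
  D×10+8 = 138 → write A carry 8
  remaining carry: 8

0x8A15236334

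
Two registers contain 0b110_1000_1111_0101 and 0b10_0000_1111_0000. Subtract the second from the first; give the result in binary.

Subtract column by column in base 2:
  1-0 → 1
  0-0 → 0
  1-0 → 1
  0-0 → 0
  1-1 → 0
  1-1 → 0
  1-1 → 0
  1-1 → 0
  0-0 → 0
  0-0 → 0
  0-0 → 0
  1-0 → 1
  0-0 → 0
  1-1 → 0
  1-0 → 1

0b100100000000101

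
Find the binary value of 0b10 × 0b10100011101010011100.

0b101000111010100111000

Multiply each base-2 digit by 2, carrying:
  0×2 = 0 → write 0
  0×2 = 0 → write 0
  1×2 = 2 → write 0 carry 1
  1×2+1 = 3 → write 1 carry 1
  1×2+1 = 3 → write 1 carry 1
  0×2+1 = 1 → write 1
  0×2 = 0 → write 0
  1×2 = 2 → write 0 carry 1
  0×2+1 = 1 → write 1
  1×2 = 2 → write 0 carry 1
  0×2+1 = 1 → write 1
  1×2 = 2 → write 0 carry 1
  1×2+1 = 3 → write 1 carry 1
  1×2+1 = 3 → write 1 carry 1
  0×2+1 = 1 → write 1
  0×2 = 0 → write 0
  0×2 = 0 → write 0
  1×2 = 2 → write 0 carry 1
  0×2+1 = 1 → write 1
  1×2 = 2 → write 0 carry 1
  remaining carry: 1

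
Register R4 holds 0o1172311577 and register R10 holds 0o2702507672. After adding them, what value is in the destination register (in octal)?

0o4075021471

Add column by column in base 8, right to left:
  7+2 = 1 carry 1
  7+7+1 = 7 carry 1
  5+6+1 = 4 carry 1
  1+7+1 = 1 carry 1
  1+0+1 = 2
  3+5 = 0 carry 1
  2+2+1 = 5
  7+0 = 7
  1+7 = 0 carry 1
  1+2+1 = 4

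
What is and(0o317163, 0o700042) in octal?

0o300042

AND each oct digit independently (no carries):
  3&7=3, 1&0=0, 7&0=0, 1&0=0, 6&4=4, 3&2=2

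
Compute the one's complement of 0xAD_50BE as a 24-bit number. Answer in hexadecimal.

0x52AF41

Each hex digit d becomes F−d:
  A→5, D→2, 5→A, 0→F, B→4, E→1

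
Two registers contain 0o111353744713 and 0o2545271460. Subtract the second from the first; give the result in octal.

Subtract column by column in base 8:
  3-0 → 3
  1-6 → 3 (borrow)
  7-4-1 → 2
  4-1 → 3
  4-7 → 5 (borrow)
  7-2-1 → 4
  3-5 → 6 (borrow)
  5-4-1 → 0
  3-5 → 6 (borrow)
  1-2-1 → 6 (borrow)
  1-0-1 → 0
  1-0 → 1

0o106606453233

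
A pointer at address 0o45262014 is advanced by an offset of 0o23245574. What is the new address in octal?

Add column by column in base 8, right to left:
  4+4 = 0 carry 1
  1+7+1 = 1 carry 1
  0+5+1 = 6
  2+5 = 7
  6+4 = 2 carry 1
  2+2+1 = 5
  5+3 = 0 carry 1
  4+2+1 = 7

0o70527610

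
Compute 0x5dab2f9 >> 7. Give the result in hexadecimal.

0xbb565

7 bits is not a whole number of base-16 digits; in binary: 101110110101011001011111001 >> 7 = 10111011010101100101.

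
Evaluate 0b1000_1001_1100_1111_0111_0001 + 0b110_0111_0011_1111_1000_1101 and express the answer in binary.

Add column by column in base 2, right to left:
  1+1 = 0 carry 1
  0+0+1 = 1
  0+1 = 1
  0+1 = 1
  1+0 = 1
  1+0 = 1
  1+0 = 1
  0+1 = 1
  1+1 = 0 carry 1
  1+1+1 = 1 carry 1
  1+1+1 = 1 carry 1
  1+1+1 = 1 carry 1
  0+1+1 = 0 carry 1
  0+1+1 = 0 carry 1
  1+0+1 = 0 carry 1
  1+0+1 = 0 carry 1
  1+1+1 = 1 carry 1
  0+1+1 = 0 carry 1
  0+1+1 = 0 carry 1
  1+0+1 = 0 carry 1
  0+0+1 = 1
  0+1 = 1
  0+1 = 1
  1+0 = 1

0b111100010000111011111110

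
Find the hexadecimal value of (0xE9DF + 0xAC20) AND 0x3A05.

0x1005

Add column by column in base 16, right to left:
  F+0 = F
  D+2 = F
  9+C = 5 carry 1
  E+A+1 = 9 carry 1
  final carry 1
Sum = 0x195FF; now AND with 0x3A05:
  1&0=0, 9&3=1, 5&A=0, F&0=0, F&5=5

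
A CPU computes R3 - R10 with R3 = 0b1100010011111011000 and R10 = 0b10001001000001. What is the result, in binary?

Subtract column by column in base 2:
  0-1 → 1 (borrow)
  0-0-1 → 1 (borrow)
  0-0-1 → 1 (borrow)
  1-0-1 → 0
  1-0 → 1
  0-0 → 0
  1-1 → 0
  1-0 → 1
  1-0 → 1
  1-1 → 0
  1-0 → 1
  0-0 → 0
  0-0 → 0
  1-1 → 0
  0-0 → 0
  0-0 → 0
  0-0 → 0
  1-0 → 1
  1-0 → 1

0b1100000010110010111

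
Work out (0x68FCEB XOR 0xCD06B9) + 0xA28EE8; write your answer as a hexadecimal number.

First 0x68FCEB XOR 0xCD06B9 = 0xA5FA52.
Add column by column in base 16, right to left:
  2+8 = A
  5+E = 3 carry 1
  A+E+1 = 9 carry 1
  F+8+1 = 8 carry 1
  5+2+1 = 8
  A+A = 4 carry 1
  final carry 1

0x148893A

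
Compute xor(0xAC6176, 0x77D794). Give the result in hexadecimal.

0xDBB6E2

XOR each hex digit independently (no carries):
  A^7=D, C^7=B, 6^D=B, 1^7=6, 7^9=E, 6^4=2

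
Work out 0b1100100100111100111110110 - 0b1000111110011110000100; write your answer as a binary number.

0b1011011101001001001110010

Subtract column by column in base 2:
  0-0 → 0
  1-0 → 1
  1-1 → 0
  0-0 → 0
  1-0 → 1
  1-0 → 1
  1-0 → 1
  1-1 → 0
  1-1 → 0
  0-1 → 1 (borrow)
  0-1-1 → 0 (borrow)
  1-0-1 → 0
  1-0 → 1
  1-1 → 0
  1-1 → 0
  0-1 → 1 (borrow)
  0-1-1 → 0 (borrow)
  1-1-1 → 1 (borrow)
  0-0-1 → 1 (borrow)
  0-0-1 → 1 (borrow)
  1-0-1 → 0
  0-1 → 1 (borrow)
  0-0-1 → 1 (borrow)
  1-0-1 → 0
  1-0 → 1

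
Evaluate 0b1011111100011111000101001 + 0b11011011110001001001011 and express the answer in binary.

0b1111011000010000001110100

Add column by column in base 2, right to left:
  1+1 = 0 carry 1
  0+1+1 = 0 carry 1
  0+0+1 = 1
  1+1 = 0 carry 1
  0+0+1 = 1
  1+0 = 1
  0+1 = 1
  0+0 = 0
  0+0 = 0
  1+1 = 0 carry 1
  1+0+1 = 0 carry 1
  1+0+1 = 0 carry 1
  1+0+1 = 0 carry 1
  1+1+1 = 1 carry 1
  0+1+1 = 0 carry 1
  0+1+1 = 0 carry 1
  0+1+1 = 0 carry 1
  1+0+1 = 0 carry 1
  1+1+1 = 1 carry 1
  1+1+1 = 1 carry 1
  1+0+1 = 0 carry 1
  1+1+1 = 1 carry 1
  1+1+1 = 1 carry 1
  0+0+1 = 1
  1+0 = 1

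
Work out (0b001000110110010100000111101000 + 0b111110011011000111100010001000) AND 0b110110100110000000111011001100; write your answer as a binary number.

0b110000000000000101001000000

Add column by column in base 2, right to left:
  0+0 = 0
  0+0 = 0
  0+0 = 0
  1+1 = 0 carry 1
  0+0+1 = 1
  1+0 = 1
  1+0 = 1
  1+1 = 0 carry 1
  1+0+1 = 0 carry 1
  0+0+1 = 1
  0+0 = 0
  0+1 = 1
  0+1 = 1
  0+1 = 1
  1+1 = 0 carry 1
  0+0+1 = 1
  1+0 = 1
  0+0 = 0
  0+1 = 1
  1+1 = 0 carry 1
  1+0+1 = 0 carry 1
  0+1+1 = 0 carry 1
  1+1+1 = 1 carry 1
  1+0+1 = 0 carry 1
  0+0+1 = 1
  0+1 = 1
  0+1 = 1
  1+1 = 0 carry 1
  0+1+1 = 0 carry 1
  0+1+1 = 0 carry 1
  final carry 1
Sum = 0b1000111010001011011101001110000; now AND with 0b110110100110000000111011001100:
  1000111010001011011101001110000
& 0110110100110000000111011001100
= 0000110000000000000101001000000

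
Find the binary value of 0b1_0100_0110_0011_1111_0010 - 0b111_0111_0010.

Subtract column by column in base 2:
  0-0 → 0
  1-1 → 0
  0-0 → 0
  0-0 → 0
  1-1 → 0
  1-1 → 0
  1-1 → 0
  1-0 → 1
  1-1 → 0
  1-1 → 0
  0-1 → 1 (borrow)
  0-0-1 → 1 (borrow)
  0-0-1 → 1 (borrow)
  1-0-1 → 0
  1-0 → 1
  0-0 → 0
  0-0 → 0
  0-0 → 0
  1-0 → 1
  0-0 → 0
  1-0 → 1

0b101000101110010000000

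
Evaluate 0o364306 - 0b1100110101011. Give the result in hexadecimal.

0o364306 = 0x1e8c6 in hexadecimal.
0b1100110101011 = 0x19ab in hexadecimal.
Subtract column by column in base 16:
  6-b → b (borrow)
  c-a-1 → 1
  8-9 → f (borrow)
  e-1-1 → c
  1-0 → 1

0x1cf1b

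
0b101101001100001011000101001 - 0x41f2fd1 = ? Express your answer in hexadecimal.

0b101101001100001011000101001 = 0x5a61629 in hexadecimal.
Subtract column by column in base 16:
  9-1 → 8
  2-d → 5 (borrow)
  6-f-1 → 6 (borrow)
  1-2-1 → e (borrow)
  6-f-1 → 6 (borrow)
  a-1-1 → 8
  5-4 → 1

0x186e658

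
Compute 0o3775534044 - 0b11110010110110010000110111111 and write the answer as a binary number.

0o3775534044 = 0b11111111101101011100000100100 in binary.
Subtract column by column in base 2:
  0-1 → 1 (borrow)
  0-1-1 → 0 (borrow)
  1-1-1 → 1 (borrow)
  0-1-1 → 0 (borrow)
  0-1-1 → 0 (borrow)
  1-1-1 → 1 (borrow)
  0-0-1 → 1 (borrow)
  0-1-1 → 0 (borrow)
  0-1-1 → 0 (borrow)
  0-0-1 → 1 (borrow)
  0-0-1 → 1 (borrow)
  1-0-1 → 0
  1-0 → 1
  1-1 → 0
  0-0 → 0
  1-0 → 1
  0-1 → 1 (borrow)
  1-1-1 → 1 (borrow)
  1-0-1 → 0
  0-1 → 1 (borrow)
  1-1-1 → 1 (borrow)
  1-0-1 → 0
  1-1 → 0
  1-0 → 1
  1-0 → 1
  1-1 → 0
  1-1 → 0
  1-1 → 0
  1-1 → 0

0b1100110111001011001100101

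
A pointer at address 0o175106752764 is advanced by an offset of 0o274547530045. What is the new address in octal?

Add column by column in base 8, right to left:
  4+5 = 1 carry 1
  6+4+1 = 3 carry 1
  7+0+1 = 0 carry 1
  2+0+1 = 3
  5+3 = 0 carry 1
  7+5+1 = 5 carry 1
  6+7+1 = 6 carry 1
  0+4+1 = 5
  1+5 = 6
  5+4 = 1 carry 1
  7+7+1 = 7 carry 1
  1+2+1 = 4

0o471656503031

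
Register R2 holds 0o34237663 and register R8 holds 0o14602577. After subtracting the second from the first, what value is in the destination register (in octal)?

Subtract column by column in base 8:
  3-7 → 4 (borrow)
  6-7-1 → 6 (borrow)
  6-5-1 → 0
  7-2 → 5
  3-0 → 3
  2-6 → 4 (borrow)
  4-4-1 → 7 (borrow)
  3-1-1 → 1

0o17435064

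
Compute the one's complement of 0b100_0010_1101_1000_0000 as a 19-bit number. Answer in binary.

0b0111101001001111111

Invert each bit: 1000010110110000000 → 0111101001001111111.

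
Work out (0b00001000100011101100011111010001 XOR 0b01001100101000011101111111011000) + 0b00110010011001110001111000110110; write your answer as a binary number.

First 0b00001000100011101100011111010001 XOR 0b01001100101000011101111111011000 = 0b01000100001011110001100000001001.
Add column by column in base 2, right to left:
  1+0 = 1
  0+1 = 1
  0+1 = 1
  1+0 = 1
  0+1 = 1
  0+1 = 1
  0+0 = 0
  0+0 = 0
  0+0 = 0
  0+1 = 1
  0+1 = 1
  1+1 = 0 carry 1
  1+1+1 = 1 carry 1
  0+0+1 = 1
  0+0 = 0
  0+0 = 0
  1+1 = 0 carry 1
  1+1+1 = 1 carry 1
  1+1+1 = 1 carry 1
  1+0+1 = 0 carry 1
  0+0+1 = 1
  1+1 = 0 carry 1
  0+1+1 = 0 carry 1
  0+0+1 = 1
  0+0 = 0
  0+1 = 1
  1+0 = 1
  0+0 = 0
  0+1 = 1
  0+1 = 1
  1+0 = 1

0b1110110100101100011011000111111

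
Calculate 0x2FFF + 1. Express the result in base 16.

0x3000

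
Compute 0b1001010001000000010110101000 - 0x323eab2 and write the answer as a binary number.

0b110001000000001101011110110

0x323eab2 = 0b11001000111110101010110010 in binary.
Subtract column by column in base 2:
  0-0 → 0
  0-1 → 1 (borrow)
  0-0-1 → 1 (borrow)
  1-0-1 → 0
  0-1 → 1 (borrow)
  1-1-1 → 1 (borrow)
  0-0-1 → 1 (borrow)
  1-1-1 → 1 (borrow)
  1-0-1 → 0
  0-1 → 1 (borrow)
  1-0-1 → 0
  0-1 → 1 (borrow)
  0-0-1 → 1 (borrow)
  0-1-1 → 0 (borrow)
  0-1-1 → 0 (borrow)
  0-1-1 → 0 (borrow)
  0-1-1 → 0 (borrow)
  0-1-1 → 0 (borrow)
  1-0-1 → 0
  0-0 → 0
  0-0 → 0
  0-1 → 1 (borrow)
  1-0-1 → 0
  0-0 → 0
  1-1 → 0
  0-1 → 1 (borrow)
  0-0-1 → 1 (borrow)
  1-0-1 → 0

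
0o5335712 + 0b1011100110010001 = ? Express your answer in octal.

0o5472533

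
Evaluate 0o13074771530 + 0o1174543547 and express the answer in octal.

0o14271535277

Add column by column in base 8, right to left:
  0+7 = 7
  3+4 = 7
  5+5 = 2 carry 1
  1+3+1 = 5
  7+4 = 3 carry 1
  7+5+1 = 5 carry 1
  4+4+1 = 1 carry 1
  7+7+1 = 7 carry 1
  0+1+1 = 2
  3+1 = 4
  1+0 = 1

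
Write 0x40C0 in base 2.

0b100000011000000

Expand each hex digit to 4 bits: 4=0100 0=0000 C=1100 0=0000.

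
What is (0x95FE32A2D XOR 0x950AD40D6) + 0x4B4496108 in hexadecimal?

0x4C397CC03

First 0x95FE32A2D XOR 0x950AD40D6 = 0x00F4E6AFB.
Add column by column in base 16, right to left:
  B+8 = 3 carry 1
  F+0+1 = 0 carry 1
  A+1+1 = C
  6+6 = C
  E+9 = 7 carry 1
  4+4+1 = 9
  F+4 = 3 carry 1
  0+B+1 = C
  0+4 = 4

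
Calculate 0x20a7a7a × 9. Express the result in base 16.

0x125e4e4a

Multiply each base-16 digit by 9, carrying:
  a×9 = 90 → write a carry 5
  7×9+5 = 68 → write 4 carry 4
  a×9+4 = 94 → write e carry 5
  7×9+5 = 68 → write 4 carry 4
  a×9+4 = 94 → write e carry 5
  0×9+5 = 5 → write 5
  2×9 = 18 → write 2 carry 1
  remaining carry: 1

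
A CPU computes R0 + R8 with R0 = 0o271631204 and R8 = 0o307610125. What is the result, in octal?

Add column by column in base 8, right to left:
  4+5 = 1 carry 1
  0+2+1 = 3
  2+1 = 3
  1+0 = 1
  3+1 = 4
  6+6 = 4 carry 1
  1+7+1 = 1 carry 1
  7+0+1 = 0 carry 1
  2+3+1 = 6

0o601441331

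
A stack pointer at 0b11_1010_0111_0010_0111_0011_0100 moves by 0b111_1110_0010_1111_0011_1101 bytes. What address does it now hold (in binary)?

0b100001001010101011001110001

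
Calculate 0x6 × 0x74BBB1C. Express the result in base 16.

0x2BC662A8

Multiply each base-16 digit by 6, carrying:
  C×6 = 72 → write 8 carry 4
  1×6+4 = 10 → write A
  B×6 = 66 → write 2 carry 4
  B×6+4 = 70 → write 6 carry 4
  B×6+4 = 70 → write 6 carry 4
  4×6+4 = 28 → write C carry 1
  7×6+1 = 43 → write B carry 2
  remaining carry: 2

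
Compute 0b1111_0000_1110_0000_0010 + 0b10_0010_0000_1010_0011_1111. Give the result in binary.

0b1100010001100001000001

Add column by column in base 2, right to left:
  0+1 = 1
  1+1 = 0 carry 1
  0+1+1 = 0 carry 1
  0+1+1 = 0 carry 1
  0+1+1 = 0 carry 1
  0+1+1 = 0 carry 1
  0+0+1 = 1
  0+0 = 0
  0+0 = 0
  1+1 = 0 carry 1
  1+0+1 = 0 carry 1
  1+1+1 = 1 carry 1
  0+0+1 = 1
  0+0 = 0
  0+0 = 0
  0+0 = 0
  1+0 = 1
  1+1 = 0 carry 1
  1+0+1 = 0 carry 1
  1+0+1 = 0 carry 1
  0+0+1 = 1
  0+1 = 1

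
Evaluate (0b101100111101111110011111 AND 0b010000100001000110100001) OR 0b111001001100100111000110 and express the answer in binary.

0b101100111101111110011111 AND 0b010000100001000110100001 = 0b000000100001000110000001.
Then OR with 0b111001001100100111000110.

0b111001101101100111000111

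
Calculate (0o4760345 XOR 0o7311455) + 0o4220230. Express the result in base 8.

0o7712140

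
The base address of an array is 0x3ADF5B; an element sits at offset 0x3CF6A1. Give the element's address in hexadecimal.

0x77D5FC

Add column by column in base 16, right to left:
  B+1 = C
  5+A = F
  F+6 = 5 carry 1
  D+F+1 = D carry 1
  A+C+1 = 7 carry 1
  3+3+1 = 7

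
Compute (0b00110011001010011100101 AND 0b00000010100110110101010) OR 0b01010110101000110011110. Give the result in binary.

0b00110011001010011100101 AND 0b00000010100110110101010 = 0b00000010000010010100000.
Then OR with 0b01010110101000110011110.

0b1010110101010110111110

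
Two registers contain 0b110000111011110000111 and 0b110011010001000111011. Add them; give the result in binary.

Add column by column in base 2, right to left:
  1+1 = 0 carry 1
  1+1+1 = 1 carry 1
  1+0+1 = 0 carry 1
  0+1+1 = 0 carry 1
  0+1+1 = 0 carry 1
  0+1+1 = 0 carry 1
  0+0+1 = 1
  1+0 = 1
  1+0 = 1
  1+1 = 0 carry 1
  1+0+1 = 0 carry 1
  0+0+1 = 1
  1+0 = 1
  1+1 = 0 carry 1
  1+0+1 = 0 carry 1
  0+1+1 = 0 carry 1
  0+1+1 = 0 carry 1
  0+0+1 = 1
  0+0 = 0
  1+1 = 0 carry 1
  1+1+1 = 1 carry 1
  final carry 1

0b1100100001100111000010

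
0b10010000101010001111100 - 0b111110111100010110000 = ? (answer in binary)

Subtract column by column in base 2:
  0-0 → 0
  0-0 → 0
  1-0 → 1
  1-0 → 1
  1-1 → 0
  1-1 → 0
  1-0 → 1
  0-1 → 1 (borrow)
  0-0-1 → 1 (borrow)
  0-0-1 → 1 (borrow)
  1-0-1 → 0
  0-1 → 1 (borrow)
  1-1-1 → 1 (borrow)
  0-1-1 → 0 (borrow)
  1-1-1 → 1 (borrow)
  0-0-1 → 1 (borrow)
  0-1-1 → 0 (borrow)
  0-1-1 → 0 (borrow)
  0-1-1 → 0 (borrow)
  1-1-1 → 1 (borrow)
  0-1-1 → 0 (borrow)
  0-0-1 → 1 (borrow)
  1-0-1 → 0

0b1010001101101111001100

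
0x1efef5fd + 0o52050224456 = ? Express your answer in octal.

0o55750017453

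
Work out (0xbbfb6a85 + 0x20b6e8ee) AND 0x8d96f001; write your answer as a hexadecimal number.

0x8c925001

Add column by column in base 16, right to left:
  5+e = 3 carry 1
  8+e+1 = 7 carry 1
  a+8+1 = 3 carry 1
  6+e+1 = 5 carry 1
  b+6+1 = 2 carry 1
  f+b+1 = b carry 1
  b+0+1 = c
  b+2 = d
Sum = 0xdcb25373; now AND with 0x8d96f001:
  d&8=8, c&d=c, b&9=9, 2&6=2, 5&f=5, 3&0=0, 7&0=0, 3&1=1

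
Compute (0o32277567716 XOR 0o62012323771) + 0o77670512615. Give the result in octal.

0o150156356704

First 0o32277567716 XOR 0o62012323771 = 0o50265644067.
Add column by column in base 8, right to left:
  7+5 = 4 carry 1
  6+1+1 = 0 carry 1
  0+6+1 = 7
  4+2 = 6
  4+1 = 5
  6+5 = 3 carry 1
  5+0+1 = 6
  6+7 = 5 carry 1
  2+6+1 = 1 carry 1
  0+7+1 = 0 carry 1
  5+7+1 = 5 carry 1
  final carry 1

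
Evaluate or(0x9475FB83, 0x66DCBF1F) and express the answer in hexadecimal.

0xF6FDFF9F

OR each hex digit independently (no carries):
  9|6=F, 4|6=6, 7|D=F, 5|C=D, F|B=F, B|F=F, 8|1=9, 3|F=F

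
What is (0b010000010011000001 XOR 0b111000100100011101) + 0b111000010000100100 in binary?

First 0b010000010011000001 XOR 0b111000100100011101 = 0b101000110111011100.
Add column by column in base 2, right to left:
  0+0 = 0
  0+0 = 0
  1+1 = 0 carry 1
  1+0+1 = 0 carry 1
  1+0+1 = 0 carry 1
  0+1+1 = 0 carry 1
  1+0+1 = 0 carry 1
  1+0+1 = 0 carry 1
  1+0+1 = 0 carry 1
  0+0+1 = 1
  1+1 = 0 carry 1
  1+0+1 = 0 carry 1
  0+0+1 = 1
  0+0 = 0
  0+0 = 0
  1+1 = 0 carry 1
  0+1+1 = 0 carry 1
  1+1+1 = 1 carry 1
  final carry 1

0b1100001001000000000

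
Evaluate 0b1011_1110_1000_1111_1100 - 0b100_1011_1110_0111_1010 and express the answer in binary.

0b1110010101010000010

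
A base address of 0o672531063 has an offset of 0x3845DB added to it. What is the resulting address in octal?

0o710574016

0x3845DB = 0o16042733 in octal.
Add column by column in base 8, right to left:
  3+3 = 6
  6+3 = 1 carry 1
  0+7+1 = 0 carry 1
  1+2+1 = 4
  3+4 = 7
  5+0 = 5
  2+6 = 0 carry 1
  7+1+1 = 1 carry 1
  6+0+1 = 7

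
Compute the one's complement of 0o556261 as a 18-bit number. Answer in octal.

0o221516

Each oct digit d becomes 7−d:
  5→2, 5→2, 6→1, 2→5, 6→1, 1→6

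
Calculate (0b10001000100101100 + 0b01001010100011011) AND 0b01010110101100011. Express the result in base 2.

0b1010010001000011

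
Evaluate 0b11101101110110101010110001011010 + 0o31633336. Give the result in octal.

0b11101101110110101010110001011010 = 0o35566526132 in octal.
Add column by column in base 8, right to left:
  2+6 = 0 carry 1
  3+3+1 = 7
  1+3 = 4
  6+3 = 1 carry 1
  2+3+1 = 6
  5+6 = 3 carry 1
  6+1+1 = 0 carry 1
  6+3+1 = 2 carry 1
  5+0+1 = 6
  5+0 = 5
  3+0 = 3

0o35620361470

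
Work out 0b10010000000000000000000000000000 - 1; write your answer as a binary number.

0b10001111111111111111111111111111

The trailing 28 digits are 0, so subtracting 1 borrows through: they become 1 and the next digit up decrements.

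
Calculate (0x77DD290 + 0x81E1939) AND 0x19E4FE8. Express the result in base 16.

0x19A4BC8

Add column by column in base 16, right to left:
  0+9 = 9
  9+3 = C
  2+9 = B
  D+1 = E
  D+E = B carry 1
  7+1+1 = 9
  7+8 = F
Sum = 0xF9BEBC9; now AND with 0x19E4FE8:
  F&1=1, 9&9=9, B&E=A, E&4=4, B&F=B, C&E=C, 9&8=8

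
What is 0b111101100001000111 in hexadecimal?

0x3d847

Group the bits into nibbles: 0011 1101 1000 0100 0111 → 3d847.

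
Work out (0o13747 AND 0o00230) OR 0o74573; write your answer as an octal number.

0o13747 AND 0o00230 = 0o00200.
Then OR with 0o74573.

0o74773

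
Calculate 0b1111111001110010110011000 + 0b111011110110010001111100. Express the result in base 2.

Add column by column in base 2, right to left:
  0+0 = 0
  0+0 = 0
  0+1 = 1
  1+1 = 0 carry 1
  1+1+1 = 1 carry 1
  0+1+1 = 0 carry 1
  0+1+1 = 0 carry 1
  1+0+1 = 0 carry 1
  1+0+1 = 0 carry 1
  0+0+1 = 1
  1+1 = 0 carry 1
  0+0+1 = 1
  0+0 = 0
  1+1 = 0 carry 1
  1+1+1 = 1 carry 1
  1+0+1 = 0 carry 1
  0+1+1 = 0 carry 1
  0+1+1 = 0 carry 1
  1+1+1 = 1 carry 1
  1+1+1 = 1 carry 1
  1+0+1 = 0 carry 1
  1+1+1 = 1 carry 1
  1+1+1 = 1 carry 1
  1+1+1 = 1 carry 1
  1+0+1 = 0 carry 1
  final carry 1

0b10111011000100101000010100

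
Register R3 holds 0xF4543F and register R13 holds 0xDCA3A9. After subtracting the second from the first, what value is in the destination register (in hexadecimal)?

0x17B096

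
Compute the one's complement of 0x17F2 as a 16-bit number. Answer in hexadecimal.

Each hex digit d becomes F−d:
  1→E, 7→8, F→0, 2→D

0xE80D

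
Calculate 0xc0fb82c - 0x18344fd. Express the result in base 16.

0xa8c732f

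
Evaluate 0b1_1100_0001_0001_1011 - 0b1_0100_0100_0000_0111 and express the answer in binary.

Subtract column by column in base 2:
  1-1 → 0
  1-1 → 0
  0-1 → 1 (borrow)
  1-0-1 → 0
  1-0 → 1
  0-0 → 0
  0-0 → 0
  0-0 → 0
  1-0 → 1
  0-0 → 0
  0-1 → 1 (borrow)
  0-0-1 → 1 (borrow)
  0-0-1 → 1 (borrow)
  0-0-1 → 1 (borrow)
  1-1-1 → 1 (borrow)
  1-0-1 → 0
  1-1 → 0

0b111110100010100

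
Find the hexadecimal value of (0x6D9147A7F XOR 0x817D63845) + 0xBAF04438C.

0x1A7DC685C6

First 0x6D9147A7F XOR 0x817D63845 = 0xECEC2423A.
Add column by column in base 16, right to left:
  A+C = 6 carry 1
  3+8+1 = C
  2+3 = 5
  4+4 = 8
  2+4 = 6
  C+0 = C
  E+F = D carry 1
  C+A+1 = 7 carry 1
  E+B+1 = A carry 1
  final carry 1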